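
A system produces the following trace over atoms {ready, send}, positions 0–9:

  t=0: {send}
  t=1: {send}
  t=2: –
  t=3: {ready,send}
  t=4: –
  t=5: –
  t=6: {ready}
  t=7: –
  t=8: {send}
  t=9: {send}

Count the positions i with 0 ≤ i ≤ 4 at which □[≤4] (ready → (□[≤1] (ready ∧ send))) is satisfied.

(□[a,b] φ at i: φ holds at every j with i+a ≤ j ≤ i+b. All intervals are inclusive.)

Evaluate at each i in [0,4]:
  i=0: ✗ (fails at j=3)
  i=1: ✗ (fails at j=3)
  i=2: ✗ (fails at j=3)
  i=3: ✗ (fails at j=3)
  i=4: ✗ (fails at j=6)
Positions where it holds: {} → 0.

0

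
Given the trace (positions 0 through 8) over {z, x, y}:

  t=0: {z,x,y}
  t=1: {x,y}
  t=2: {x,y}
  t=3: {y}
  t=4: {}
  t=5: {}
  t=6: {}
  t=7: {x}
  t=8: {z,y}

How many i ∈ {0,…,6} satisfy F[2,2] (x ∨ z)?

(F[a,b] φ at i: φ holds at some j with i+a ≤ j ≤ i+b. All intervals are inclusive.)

3

Evaluate at each i in [0,6]:
  i=0: ✓ (witness j=2)
  i=1: ✗ (none in [3,3])
  i=2: ✗ (none in [4,4])
  i=3: ✗ (none in [5,5])
  i=4: ✗ (none in [6,6])
  i=5: ✓ (witness j=7)
  i=6: ✓ (witness j=8)
Positions where it holds: {0, 5, 6} → 3.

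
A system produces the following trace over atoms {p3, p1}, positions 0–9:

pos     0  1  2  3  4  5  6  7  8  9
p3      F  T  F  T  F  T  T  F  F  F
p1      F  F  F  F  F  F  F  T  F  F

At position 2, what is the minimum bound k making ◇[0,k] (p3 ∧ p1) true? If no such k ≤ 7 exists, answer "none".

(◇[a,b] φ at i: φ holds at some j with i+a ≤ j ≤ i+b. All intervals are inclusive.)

none

Scan j = 2,3,… for (p3 ∧ p1):
  j=2: fails
  j=3: fails
  j=4: fails
  j=5: fails
  j=6: fails
  j=7: fails
  j=8: fails
  j=9: fails
No j in [2,9] satisfies it → none.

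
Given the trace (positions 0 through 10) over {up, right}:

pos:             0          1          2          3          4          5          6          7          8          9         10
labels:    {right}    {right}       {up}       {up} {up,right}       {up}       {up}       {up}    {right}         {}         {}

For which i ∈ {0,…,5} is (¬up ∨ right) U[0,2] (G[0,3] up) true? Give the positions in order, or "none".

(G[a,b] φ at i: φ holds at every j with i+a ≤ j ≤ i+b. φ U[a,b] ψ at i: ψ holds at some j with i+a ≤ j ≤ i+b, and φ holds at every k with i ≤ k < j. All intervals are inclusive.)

Evaluate at each i in [0,5]:
  i=0: ✓ (rhs at j=2; lhs holds on [0,1])
  i=1: ✓ (rhs at j=2; lhs holds on [1,1])
  i=2: ✓ (rhs at j=2)
  i=3: ✓ (rhs at j=3)
  i=4: ✓ (rhs at j=4)
  i=5: ✗ (no rhs in [5,7])

0, 1, 2, 3, 4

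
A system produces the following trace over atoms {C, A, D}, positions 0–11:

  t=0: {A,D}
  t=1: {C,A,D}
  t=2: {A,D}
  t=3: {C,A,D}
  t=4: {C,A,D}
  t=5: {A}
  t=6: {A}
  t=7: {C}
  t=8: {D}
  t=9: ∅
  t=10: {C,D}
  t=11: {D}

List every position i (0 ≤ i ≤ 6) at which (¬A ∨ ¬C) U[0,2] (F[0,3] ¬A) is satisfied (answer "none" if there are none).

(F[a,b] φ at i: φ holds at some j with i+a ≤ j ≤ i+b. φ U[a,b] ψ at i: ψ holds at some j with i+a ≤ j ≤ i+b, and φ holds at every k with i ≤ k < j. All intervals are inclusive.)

Evaluate at each i in [0,6]:
  i=0: ✗ (no rhs in [0,2])
  i=1: ✗ (no rhs in [1,3])
  i=2: ✗ (lhs fails at k=3 before rhs at j=4)
  i=3: ✗ (lhs fails at k=3 before rhs at j=4)
  i=4: ✓ (rhs at j=4)
  i=5: ✓ (rhs at j=5)
  i=6: ✓ (rhs at j=6)

4, 5, 6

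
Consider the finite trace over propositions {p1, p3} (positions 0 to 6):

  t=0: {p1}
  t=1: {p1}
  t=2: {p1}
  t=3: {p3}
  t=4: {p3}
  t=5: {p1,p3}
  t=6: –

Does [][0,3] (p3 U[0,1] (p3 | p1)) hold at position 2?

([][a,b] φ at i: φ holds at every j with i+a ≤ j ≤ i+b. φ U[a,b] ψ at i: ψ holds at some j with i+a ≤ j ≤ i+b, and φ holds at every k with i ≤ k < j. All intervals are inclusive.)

Holds

Check (p3 U[0,1] (p3 | p1)) at every j in [2,5]:
  j=2: holds
  j=3: holds
  j=4: holds
  j=5: holds
All positions satisfy it → formula holds.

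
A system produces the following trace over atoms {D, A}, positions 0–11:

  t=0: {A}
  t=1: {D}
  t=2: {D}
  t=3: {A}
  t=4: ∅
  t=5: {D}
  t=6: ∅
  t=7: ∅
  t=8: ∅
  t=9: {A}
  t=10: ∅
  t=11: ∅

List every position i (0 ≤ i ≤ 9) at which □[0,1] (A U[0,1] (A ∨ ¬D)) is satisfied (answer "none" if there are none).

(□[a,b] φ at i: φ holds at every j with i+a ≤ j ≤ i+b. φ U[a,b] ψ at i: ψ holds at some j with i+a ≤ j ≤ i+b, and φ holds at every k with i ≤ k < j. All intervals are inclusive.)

3, 6, 7, 8, 9

Evaluate at each i in [0,9]:
  i=0: ✗ (fails at j=1)
  i=1: ✗ (fails at j=1)
  i=2: ✗ (fails at j=2)
  i=3: ✓ (all of [3,4])
  i=4: ✗ (fails at j=5)
  i=5: ✗ (fails at j=5)
  i=6: ✓ (all of [6,7])
  i=7: ✓ (all of [7,8])
  i=8: ✓ (all of [8,9])
  i=9: ✓ (all of [9,10])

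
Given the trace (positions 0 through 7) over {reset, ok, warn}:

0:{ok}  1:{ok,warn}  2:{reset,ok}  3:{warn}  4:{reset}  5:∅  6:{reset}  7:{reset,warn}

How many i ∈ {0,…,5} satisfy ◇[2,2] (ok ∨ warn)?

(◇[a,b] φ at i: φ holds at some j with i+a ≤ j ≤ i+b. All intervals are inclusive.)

Evaluate at each i in [0,5]:
  i=0: ✓ (witness j=2)
  i=1: ✓ (witness j=3)
  i=2: ✗ (none in [4,4])
  i=3: ✗ (none in [5,5])
  i=4: ✗ (none in [6,6])
  i=5: ✓ (witness j=7)
Positions where it holds: {0, 1, 5} → 3.

3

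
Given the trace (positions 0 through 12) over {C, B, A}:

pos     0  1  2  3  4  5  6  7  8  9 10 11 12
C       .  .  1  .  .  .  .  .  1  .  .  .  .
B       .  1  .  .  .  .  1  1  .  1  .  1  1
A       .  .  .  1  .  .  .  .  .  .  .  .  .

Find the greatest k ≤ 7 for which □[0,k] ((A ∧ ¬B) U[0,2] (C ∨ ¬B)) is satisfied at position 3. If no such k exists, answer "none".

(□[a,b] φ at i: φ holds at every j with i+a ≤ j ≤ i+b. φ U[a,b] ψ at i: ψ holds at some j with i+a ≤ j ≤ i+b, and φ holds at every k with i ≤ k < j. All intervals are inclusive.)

((A ∧ ¬B) U[0,2] (C ∨ ¬B)) must hold from j=3 onward; find where it first fails.
  j=3: holds
  j=4: holds
  j=5: holds
  j=6: fails
Holds on [3,5], so largest k = 2.

2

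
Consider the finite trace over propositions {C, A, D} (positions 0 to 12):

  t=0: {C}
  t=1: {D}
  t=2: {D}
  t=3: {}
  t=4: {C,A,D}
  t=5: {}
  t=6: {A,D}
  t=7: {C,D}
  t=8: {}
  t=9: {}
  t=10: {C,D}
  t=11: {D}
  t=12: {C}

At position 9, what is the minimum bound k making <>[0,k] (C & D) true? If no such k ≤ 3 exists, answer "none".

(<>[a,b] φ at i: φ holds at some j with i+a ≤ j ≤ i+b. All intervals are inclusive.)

Scan j = 9,10,… for (C & D):
  j=9: fails
  j=10: holds
First hit at j=10, so smallest k = 10-9 = 1.

1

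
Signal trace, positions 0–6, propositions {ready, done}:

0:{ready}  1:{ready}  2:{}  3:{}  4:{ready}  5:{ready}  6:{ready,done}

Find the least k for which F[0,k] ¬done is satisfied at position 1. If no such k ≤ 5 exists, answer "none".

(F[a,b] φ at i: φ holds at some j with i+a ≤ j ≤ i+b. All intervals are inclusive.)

Scan j = 1,2,… for ¬done:
  j=1: holds
First hit at j=1, so smallest k = 1-1 = 0.

0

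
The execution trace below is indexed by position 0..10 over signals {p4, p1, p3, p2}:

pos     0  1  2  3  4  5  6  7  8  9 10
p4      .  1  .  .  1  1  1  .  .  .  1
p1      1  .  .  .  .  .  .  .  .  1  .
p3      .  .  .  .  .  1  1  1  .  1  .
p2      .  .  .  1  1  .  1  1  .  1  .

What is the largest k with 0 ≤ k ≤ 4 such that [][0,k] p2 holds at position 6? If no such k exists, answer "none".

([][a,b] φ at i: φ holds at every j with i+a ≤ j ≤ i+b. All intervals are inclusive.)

1

p2 must hold from j=6 onward; find where it first fails.
  j=6: holds
  j=7: holds
  j=8: fails
Holds on [6,7], so largest k = 1.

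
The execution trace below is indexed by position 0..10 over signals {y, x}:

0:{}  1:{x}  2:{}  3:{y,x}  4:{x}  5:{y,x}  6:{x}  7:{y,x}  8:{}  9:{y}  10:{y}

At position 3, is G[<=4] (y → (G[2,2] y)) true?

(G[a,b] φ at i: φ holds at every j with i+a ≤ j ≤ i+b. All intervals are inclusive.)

Yes

Check (y → (G[2,2] y)) at every j in [3,7]:
  j=3: antecedent true; consequent holds on [5,5] → ✓
  j=4: antecedent false → ✓
  j=5: antecedent true; consequent holds on [7,7] → ✓
  j=6: antecedent false → ✓
  j=7: antecedent true; consequent holds on [9,9] → ✓
All positions satisfy it → formula holds.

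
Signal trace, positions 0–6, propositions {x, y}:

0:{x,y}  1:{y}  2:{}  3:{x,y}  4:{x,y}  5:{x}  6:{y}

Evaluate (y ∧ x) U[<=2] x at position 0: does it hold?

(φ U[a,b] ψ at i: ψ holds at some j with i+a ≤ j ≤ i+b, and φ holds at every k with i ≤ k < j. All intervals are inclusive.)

Need some j in [0,2] with x, and (y ∧ x) at every k in [0,j-1].
  j=0: x holds; no prefix to check → satisfied.

Holds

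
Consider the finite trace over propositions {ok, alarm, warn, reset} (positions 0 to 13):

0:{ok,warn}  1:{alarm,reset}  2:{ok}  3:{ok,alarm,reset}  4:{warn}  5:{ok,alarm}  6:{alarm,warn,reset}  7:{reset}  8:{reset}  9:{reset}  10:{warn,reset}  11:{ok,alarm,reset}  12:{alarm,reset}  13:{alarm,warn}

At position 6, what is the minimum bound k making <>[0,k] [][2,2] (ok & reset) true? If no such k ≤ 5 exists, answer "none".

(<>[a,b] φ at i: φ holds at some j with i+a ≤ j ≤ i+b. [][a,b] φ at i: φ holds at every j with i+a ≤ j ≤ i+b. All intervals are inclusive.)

3

Scan j = 6,7,… for [][2,2] (ok & reset):
  j=6: fails
  j=7: fails
  j=8: fails
  j=9: holds
First hit at j=9, so smallest k = 9-6 = 3.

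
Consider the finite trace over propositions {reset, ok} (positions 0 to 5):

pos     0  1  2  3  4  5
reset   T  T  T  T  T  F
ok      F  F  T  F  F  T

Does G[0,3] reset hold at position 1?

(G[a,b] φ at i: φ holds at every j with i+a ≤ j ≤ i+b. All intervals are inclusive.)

Yes

Check reset at every j in [1,4]:
  j=1: true
  j=2: true
  j=3: true
  j=4: true
All positions satisfy it → formula holds.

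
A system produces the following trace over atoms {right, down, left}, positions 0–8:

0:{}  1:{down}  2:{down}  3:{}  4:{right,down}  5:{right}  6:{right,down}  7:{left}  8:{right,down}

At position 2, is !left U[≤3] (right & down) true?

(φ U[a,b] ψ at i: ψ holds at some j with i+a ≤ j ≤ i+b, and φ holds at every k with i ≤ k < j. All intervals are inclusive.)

True

Need some j in [2,5] with (right & down), and !left at every k in [2,j-1].
  j=2: (right & down) false.
  j=3: (right & down) false.
  j=4: (right & down) holds; !left holds at every k in [2,3] → satisfied.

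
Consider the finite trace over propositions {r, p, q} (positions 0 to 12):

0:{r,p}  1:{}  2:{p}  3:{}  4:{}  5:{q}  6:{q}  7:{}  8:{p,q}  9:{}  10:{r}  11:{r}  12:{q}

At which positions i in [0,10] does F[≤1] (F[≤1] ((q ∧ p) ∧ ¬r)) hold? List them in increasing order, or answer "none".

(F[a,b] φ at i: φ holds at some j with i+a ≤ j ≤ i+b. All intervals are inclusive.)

Evaluate at each i in [0,10]:
  i=0: ✗ (none in [0,1])
  i=1: ✗ (none in [1,2])
  i=2: ✗ (none in [2,3])
  i=3: ✗ (none in [3,4])
  i=4: ✗ (none in [4,5])
  i=5: ✗ (none in [5,6])
  i=6: ✓ (witness j=7)
  i=7: ✓ (witness j=7)
  i=8: ✓ (witness j=8)
  i=9: ✗ (none in [9,10])
  i=10: ✗ (none in [10,11])

6, 7, 8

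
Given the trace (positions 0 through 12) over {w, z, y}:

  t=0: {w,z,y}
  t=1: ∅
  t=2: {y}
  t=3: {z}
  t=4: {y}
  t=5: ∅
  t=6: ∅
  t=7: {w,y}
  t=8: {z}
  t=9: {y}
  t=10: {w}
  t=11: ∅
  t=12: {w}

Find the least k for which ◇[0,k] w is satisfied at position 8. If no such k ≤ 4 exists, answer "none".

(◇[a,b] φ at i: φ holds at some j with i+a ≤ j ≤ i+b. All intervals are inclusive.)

2

Scan j = 8,9,… for w:
  j=8: fails
  j=9: fails
  j=10: holds
First hit at j=10, so smallest k = 10-8 = 2.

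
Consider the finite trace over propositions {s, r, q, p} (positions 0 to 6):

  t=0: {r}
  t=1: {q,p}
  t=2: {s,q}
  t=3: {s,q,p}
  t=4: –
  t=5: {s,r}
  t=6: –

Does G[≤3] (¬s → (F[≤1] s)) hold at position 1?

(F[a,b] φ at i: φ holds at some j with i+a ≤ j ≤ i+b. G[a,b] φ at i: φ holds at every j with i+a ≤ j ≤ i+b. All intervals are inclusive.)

Check (¬s → (F[≤1] s)) at every j in [1,4]:
  j=1: antecedent true; consequent holds (witness at 2) → ✓
  j=2: antecedent false → ✓
  j=3: antecedent false → ✓
  j=4: antecedent true; consequent holds (witness at 5) → ✓
All positions satisfy it → formula holds.

Holds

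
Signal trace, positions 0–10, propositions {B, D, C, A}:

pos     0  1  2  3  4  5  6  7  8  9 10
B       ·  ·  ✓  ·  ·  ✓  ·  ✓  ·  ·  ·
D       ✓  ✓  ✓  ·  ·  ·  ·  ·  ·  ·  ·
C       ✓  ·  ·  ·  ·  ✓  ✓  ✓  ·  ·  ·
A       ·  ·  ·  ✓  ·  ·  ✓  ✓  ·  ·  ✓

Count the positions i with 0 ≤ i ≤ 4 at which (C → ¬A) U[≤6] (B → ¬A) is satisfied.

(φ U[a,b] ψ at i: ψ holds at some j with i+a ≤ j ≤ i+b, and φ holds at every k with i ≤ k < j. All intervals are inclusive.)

Evaluate at each i in [0,4]:
  i=0: ✓ (rhs at j=0)
  i=1: ✓ (rhs at j=1)
  i=2: ✓ (rhs at j=2)
  i=3: ✓ (rhs at j=3)
  i=4: ✓ (rhs at j=4)
Positions where it holds: {0, 1, 2, 3, 4} → 5.

5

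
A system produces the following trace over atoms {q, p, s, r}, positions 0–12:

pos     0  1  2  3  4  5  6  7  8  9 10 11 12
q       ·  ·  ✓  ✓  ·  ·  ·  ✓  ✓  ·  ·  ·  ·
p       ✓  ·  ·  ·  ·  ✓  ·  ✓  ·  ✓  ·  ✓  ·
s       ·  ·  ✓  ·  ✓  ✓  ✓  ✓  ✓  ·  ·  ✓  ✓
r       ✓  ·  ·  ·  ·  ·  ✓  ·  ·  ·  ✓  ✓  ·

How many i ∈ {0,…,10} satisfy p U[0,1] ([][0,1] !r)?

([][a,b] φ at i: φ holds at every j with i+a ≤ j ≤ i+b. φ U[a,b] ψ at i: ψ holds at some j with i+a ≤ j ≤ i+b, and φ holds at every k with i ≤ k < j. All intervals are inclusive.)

7

Evaluate at each i in [0,10]:
  i=0: ✓ (rhs at j=1; lhs holds on [0,0])
  i=1: ✓ (rhs at j=1)
  i=2: ✓ (rhs at j=2)
  i=3: ✓ (rhs at j=3)
  i=4: ✓ (rhs at j=4)
  i=5: ✗ (no rhs in [5,6])
  i=6: ✗ (lhs fails at k=6 before rhs at j=7)
  i=7: ✓ (rhs at j=7)
  i=8: ✓ (rhs at j=8)
  i=9: ✗ (no rhs in [9,10])
  i=10: ✗ (no rhs in [10,11])
Positions where it holds: {0, 1, 2, 3, 4, 7, 8} → 7.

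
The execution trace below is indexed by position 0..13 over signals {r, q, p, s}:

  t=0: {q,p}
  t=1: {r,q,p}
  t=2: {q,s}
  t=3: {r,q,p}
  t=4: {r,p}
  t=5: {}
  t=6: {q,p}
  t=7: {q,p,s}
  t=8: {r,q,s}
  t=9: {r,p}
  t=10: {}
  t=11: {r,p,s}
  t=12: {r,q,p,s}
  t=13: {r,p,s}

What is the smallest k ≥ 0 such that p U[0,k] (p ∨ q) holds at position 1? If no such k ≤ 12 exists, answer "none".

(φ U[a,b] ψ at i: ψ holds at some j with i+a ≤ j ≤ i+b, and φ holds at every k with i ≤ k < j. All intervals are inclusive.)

0

Need earliest j ≥ 1 with (p ∨ q), and p at every k in [1,j-1].
  j=1: rhs holds (empty prefix). k = 0.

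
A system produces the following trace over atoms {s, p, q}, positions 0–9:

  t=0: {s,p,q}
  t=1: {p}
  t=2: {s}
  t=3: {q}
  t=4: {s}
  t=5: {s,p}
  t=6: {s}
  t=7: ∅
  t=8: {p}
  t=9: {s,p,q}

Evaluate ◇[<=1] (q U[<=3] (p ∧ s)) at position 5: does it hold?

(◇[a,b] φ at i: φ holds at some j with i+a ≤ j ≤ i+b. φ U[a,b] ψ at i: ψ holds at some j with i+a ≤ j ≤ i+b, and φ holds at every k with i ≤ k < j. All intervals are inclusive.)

Check (q U[<=3] (p ∧ s)) at each j in [5,6]:
  j=5: holds
  j=6: fails
Found at j=5 → formula holds.

Yes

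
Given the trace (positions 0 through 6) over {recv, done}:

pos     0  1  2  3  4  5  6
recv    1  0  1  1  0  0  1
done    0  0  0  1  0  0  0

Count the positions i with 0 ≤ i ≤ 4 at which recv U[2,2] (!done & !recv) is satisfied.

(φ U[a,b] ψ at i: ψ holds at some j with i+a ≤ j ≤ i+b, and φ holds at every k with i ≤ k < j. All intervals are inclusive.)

Evaluate at each i in [0,4]:
  i=0: ✗ (no rhs in [2,2])
  i=1: ✗ (no rhs in [3,3])
  i=2: ✓ (rhs at j=4; lhs holds on [2,3])
  i=3: ✗ (lhs fails at k=4 before rhs at j=5)
  i=4: ✗ (no rhs in [6,6])
Positions where it holds: {2} → 1.

1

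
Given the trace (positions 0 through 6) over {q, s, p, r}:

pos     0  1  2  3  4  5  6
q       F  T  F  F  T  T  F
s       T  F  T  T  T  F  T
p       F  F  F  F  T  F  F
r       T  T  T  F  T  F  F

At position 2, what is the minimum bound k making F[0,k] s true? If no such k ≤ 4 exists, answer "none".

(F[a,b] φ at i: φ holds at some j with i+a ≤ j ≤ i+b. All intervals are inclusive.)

0

Scan j = 2,3,… for s:
  j=2: holds
First hit at j=2, so smallest k = 2-2 = 0.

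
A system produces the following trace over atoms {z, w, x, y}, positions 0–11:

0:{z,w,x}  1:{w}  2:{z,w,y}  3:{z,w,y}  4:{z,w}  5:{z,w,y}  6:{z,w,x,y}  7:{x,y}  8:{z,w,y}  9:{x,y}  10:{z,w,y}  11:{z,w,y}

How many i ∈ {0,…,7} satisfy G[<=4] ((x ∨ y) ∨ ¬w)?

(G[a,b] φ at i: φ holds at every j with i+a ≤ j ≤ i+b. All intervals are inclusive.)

Evaluate at each i in [0,7]:
  i=0: ✗ (fails at j=1)
  i=1: ✗ (fails at j=1)
  i=2: ✗ (fails at j=4)
  i=3: ✗ (fails at j=4)
  i=4: ✗ (fails at j=4)
  i=5: ✓ (all of [5,9])
  i=6: ✓ (all of [6,10])
  i=7: ✓ (all of [7,11])
Positions where it holds: {5, 6, 7} → 3.

3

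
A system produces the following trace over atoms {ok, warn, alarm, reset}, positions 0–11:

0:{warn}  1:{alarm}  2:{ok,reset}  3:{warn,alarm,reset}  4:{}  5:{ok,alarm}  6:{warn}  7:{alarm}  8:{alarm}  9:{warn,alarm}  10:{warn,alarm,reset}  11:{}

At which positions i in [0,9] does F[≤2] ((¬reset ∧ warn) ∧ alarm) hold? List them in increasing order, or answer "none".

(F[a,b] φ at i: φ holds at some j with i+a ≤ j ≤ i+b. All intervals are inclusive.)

Evaluate at each i in [0,9]:
  i=0: ✗ (none in [0,2])
  i=1: ✗ (none in [1,3])
  i=2: ✗ (none in [2,4])
  i=3: ✗ (none in [3,5])
  i=4: ✗ (none in [4,6])
  i=5: ✗ (none in [5,7])
  i=6: ✗ (none in [6,8])
  i=7: ✓ (witness j=9)
  i=8: ✓ (witness j=9)
  i=9: ✓ (witness j=9)

7, 8, 9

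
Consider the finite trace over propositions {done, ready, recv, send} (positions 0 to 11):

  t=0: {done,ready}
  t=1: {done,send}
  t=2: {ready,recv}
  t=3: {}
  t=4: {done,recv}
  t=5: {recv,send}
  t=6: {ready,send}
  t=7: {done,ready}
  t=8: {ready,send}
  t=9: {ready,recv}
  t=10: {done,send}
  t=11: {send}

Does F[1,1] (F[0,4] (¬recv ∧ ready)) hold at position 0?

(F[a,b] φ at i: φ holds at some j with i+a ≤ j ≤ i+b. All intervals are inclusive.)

Check F[0,4] (¬recv ∧ ready) at each j in [1,1]:
  j=1: fails (none in [1,5])
No position in the window satisfies it → formula fails.

Does not hold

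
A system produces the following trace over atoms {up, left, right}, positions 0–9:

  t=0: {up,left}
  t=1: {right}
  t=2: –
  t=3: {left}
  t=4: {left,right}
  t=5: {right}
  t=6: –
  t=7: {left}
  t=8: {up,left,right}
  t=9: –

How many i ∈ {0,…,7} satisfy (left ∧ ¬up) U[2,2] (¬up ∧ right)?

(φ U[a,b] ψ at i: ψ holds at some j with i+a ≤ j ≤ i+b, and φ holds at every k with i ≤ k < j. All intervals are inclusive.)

1

Evaluate at each i in [0,7]:
  i=0: ✗ (no rhs in [2,2])
  i=1: ✗ (no rhs in [3,3])
  i=2: ✗ (lhs fails at k=2 before rhs at j=4)
  i=3: ✓ (rhs at j=5; lhs holds on [3,4])
  i=4: ✗ (no rhs in [6,6])
  i=5: ✗ (no rhs in [7,7])
  i=6: ✗ (no rhs in [8,8])
  i=7: ✗ (no rhs in [9,9])
Positions where it holds: {3} → 1.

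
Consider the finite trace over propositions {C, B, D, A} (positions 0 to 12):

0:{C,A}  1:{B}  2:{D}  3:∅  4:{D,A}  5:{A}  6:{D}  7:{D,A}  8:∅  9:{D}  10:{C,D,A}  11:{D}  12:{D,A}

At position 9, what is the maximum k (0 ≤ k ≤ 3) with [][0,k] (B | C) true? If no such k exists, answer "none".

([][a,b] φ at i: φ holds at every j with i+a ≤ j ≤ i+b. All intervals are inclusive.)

none

(B | C) must hold from j=9 onward; find where it first fails.
  j=9: fails → no k works.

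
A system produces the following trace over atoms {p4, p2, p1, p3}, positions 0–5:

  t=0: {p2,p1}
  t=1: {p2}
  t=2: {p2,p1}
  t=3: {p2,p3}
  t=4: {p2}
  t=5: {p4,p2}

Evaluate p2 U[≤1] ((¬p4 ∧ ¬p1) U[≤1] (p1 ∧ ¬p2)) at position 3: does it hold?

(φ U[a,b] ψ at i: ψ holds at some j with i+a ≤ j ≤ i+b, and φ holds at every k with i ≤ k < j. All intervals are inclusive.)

Need some j in [3,4] with ((¬p4 ∧ ¬p1) U[≤1] (p1 ∧ ¬p2)), and p2 at every k in [3,j-1].
  j=3: ((¬p4 ∧ ¬p1) U[≤1] (p1 ∧ ¬p2)) — fails.
  j=4: ((¬p4 ∧ ¬p1) U[≤1] (p1 ∧ ¬p2)) — fails.
No j in the window works → until fails.

No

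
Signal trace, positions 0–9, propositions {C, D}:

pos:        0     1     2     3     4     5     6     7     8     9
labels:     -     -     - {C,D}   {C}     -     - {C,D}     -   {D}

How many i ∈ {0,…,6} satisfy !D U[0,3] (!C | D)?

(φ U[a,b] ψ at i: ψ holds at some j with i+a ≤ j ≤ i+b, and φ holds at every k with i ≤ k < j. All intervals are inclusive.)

Evaluate at each i in [0,6]:
  i=0: ✓ (rhs at j=0)
  i=1: ✓ (rhs at j=1)
  i=2: ✓ (rhs at j=2)
  i=3: ✓ (rhs at j=3)
  i=4: ✓ (rhs at j=5; lhs holds on [4,4])
  i=5: ✓ (rhs at j=5)
  i=6: ✓ (rhs at j=6)
Positions where it holds: {0, 1, 2, 3, 4, 5, 6} → 7.

7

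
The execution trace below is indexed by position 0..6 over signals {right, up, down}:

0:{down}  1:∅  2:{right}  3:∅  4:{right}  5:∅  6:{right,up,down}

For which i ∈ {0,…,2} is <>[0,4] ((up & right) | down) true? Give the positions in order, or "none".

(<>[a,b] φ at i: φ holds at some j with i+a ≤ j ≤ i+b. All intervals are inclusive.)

0, 2

Evaluate at each i in [0,2]:
  i=0: ✓ (witness j=0)
  i=1: ✗ (none in [1,5])
  i=2: ✓ (witness j=6)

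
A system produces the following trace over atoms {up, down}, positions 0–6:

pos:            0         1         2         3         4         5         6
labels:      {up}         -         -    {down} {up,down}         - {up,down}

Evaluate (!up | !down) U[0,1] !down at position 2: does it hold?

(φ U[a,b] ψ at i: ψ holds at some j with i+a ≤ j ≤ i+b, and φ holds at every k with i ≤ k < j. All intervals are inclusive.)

Yes

Need some j in [2,3] with !down, and (!up | !down) at every k in [2,j-1].
  j=2: !down holds; no prefix to check → satisfied.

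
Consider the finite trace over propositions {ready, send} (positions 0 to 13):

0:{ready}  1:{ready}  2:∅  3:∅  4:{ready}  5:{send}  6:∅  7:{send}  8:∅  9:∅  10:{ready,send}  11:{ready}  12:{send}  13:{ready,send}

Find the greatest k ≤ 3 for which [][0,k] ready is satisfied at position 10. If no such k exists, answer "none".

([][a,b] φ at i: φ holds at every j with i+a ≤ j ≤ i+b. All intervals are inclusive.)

ready must hold from j=10 onward; find where it first fails.
  j=10: holds
  j=11: holds
  j=12: fails
Holds on [10,11], so largest k = 1.

1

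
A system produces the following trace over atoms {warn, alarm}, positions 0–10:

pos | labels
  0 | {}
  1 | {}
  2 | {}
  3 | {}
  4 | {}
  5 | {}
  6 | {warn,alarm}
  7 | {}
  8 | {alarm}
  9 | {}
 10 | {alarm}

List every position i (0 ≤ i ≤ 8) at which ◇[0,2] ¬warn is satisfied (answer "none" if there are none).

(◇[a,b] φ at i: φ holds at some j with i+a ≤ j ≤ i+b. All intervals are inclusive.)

0, 1, 2, 3, 4, 5, 6, 7, 8

Evaluate at each i in [0,8]:
  i=0: ✓ (witness j=0)
  i=1: ✓ (witness j=1)
  i=2: ✓ (witness j=2)
  i=3: ✓ (witness j=3)
  i=4: ✓ (witness j=4)
  i=5: ✓ (witness j=5)
  i=6: ✓ (witness j=7)
  i=7: ✓ (witness j=7)
  i=8: ✓ (witness j=8)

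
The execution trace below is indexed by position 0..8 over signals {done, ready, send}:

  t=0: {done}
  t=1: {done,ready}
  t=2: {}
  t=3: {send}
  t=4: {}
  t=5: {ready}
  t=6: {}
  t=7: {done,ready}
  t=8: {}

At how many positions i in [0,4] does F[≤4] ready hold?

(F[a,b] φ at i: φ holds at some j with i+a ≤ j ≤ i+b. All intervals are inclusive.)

Evaluate at each i in [0,4]:
  i=0: ✓ (witness j=1)
  i=1: ✓ (witness j=1)
  i=2: ✓ (witness j=5)
  i=3: ✓ (witness j=5)
  i=4: ✓ (witness j=5)
Positions where it holds: {0, 1, 2, 3, 4} → 5.

5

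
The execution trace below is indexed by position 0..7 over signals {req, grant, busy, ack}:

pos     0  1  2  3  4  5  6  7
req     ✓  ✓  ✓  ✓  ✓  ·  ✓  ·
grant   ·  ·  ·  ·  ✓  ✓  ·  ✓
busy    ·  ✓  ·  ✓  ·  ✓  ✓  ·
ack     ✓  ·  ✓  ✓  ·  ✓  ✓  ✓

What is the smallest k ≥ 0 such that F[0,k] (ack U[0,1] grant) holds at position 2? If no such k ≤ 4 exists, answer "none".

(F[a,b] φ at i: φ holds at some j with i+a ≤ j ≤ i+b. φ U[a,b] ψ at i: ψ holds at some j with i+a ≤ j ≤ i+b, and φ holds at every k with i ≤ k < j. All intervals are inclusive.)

1

Scan j = 2,3,… for (ack U[0,1] grant):
  j=2: fails
  j=3: holds
First hit at j=3, so smallest k = 3-2 = 1.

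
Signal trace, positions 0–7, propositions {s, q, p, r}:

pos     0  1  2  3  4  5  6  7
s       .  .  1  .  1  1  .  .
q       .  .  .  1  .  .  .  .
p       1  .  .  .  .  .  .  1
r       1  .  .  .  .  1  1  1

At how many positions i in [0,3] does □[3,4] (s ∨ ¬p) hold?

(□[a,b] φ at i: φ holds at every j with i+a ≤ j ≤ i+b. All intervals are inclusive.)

Evaluate at each i in [0,3]:
  i=0: ✓ (all of [3,4])
  i=1: ✓ (all of [4,5])
  i=2: ✓ (all of [5,6])
  i=3: ✗ (fails at j=7)
Positions where it holds: {0, 1, 2} → 3.

3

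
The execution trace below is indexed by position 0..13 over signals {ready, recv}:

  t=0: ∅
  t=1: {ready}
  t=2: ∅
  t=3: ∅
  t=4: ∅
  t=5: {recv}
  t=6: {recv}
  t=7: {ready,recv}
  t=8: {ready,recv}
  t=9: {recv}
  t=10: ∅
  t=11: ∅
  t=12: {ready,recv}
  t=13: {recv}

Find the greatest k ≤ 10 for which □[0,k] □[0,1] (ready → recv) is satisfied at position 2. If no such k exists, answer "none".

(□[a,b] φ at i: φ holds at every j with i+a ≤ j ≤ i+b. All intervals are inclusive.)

□[0,1] (ready → recv) must hold from j=2 onward; find where it first fails.
  j=2: holds
  j=3: holds
  j=4: holds
  j=5: holds
  j=6: holds
  j=7: holds
  j=8: holds
  j=9: holds
  j=10: holds
  j=11: holds
  j=12: holds
Holds through j=12; largest k = 10.

10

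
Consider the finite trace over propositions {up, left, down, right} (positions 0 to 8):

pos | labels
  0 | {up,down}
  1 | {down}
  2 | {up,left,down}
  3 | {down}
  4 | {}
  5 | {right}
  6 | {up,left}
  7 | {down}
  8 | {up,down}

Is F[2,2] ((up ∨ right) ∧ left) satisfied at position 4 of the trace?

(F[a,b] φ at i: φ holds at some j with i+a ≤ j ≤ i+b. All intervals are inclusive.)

Holds

Check ((up ∨ right) ∧ left) at each j in [6,6]:
  j=6: true
Found at j=6 → formula holds.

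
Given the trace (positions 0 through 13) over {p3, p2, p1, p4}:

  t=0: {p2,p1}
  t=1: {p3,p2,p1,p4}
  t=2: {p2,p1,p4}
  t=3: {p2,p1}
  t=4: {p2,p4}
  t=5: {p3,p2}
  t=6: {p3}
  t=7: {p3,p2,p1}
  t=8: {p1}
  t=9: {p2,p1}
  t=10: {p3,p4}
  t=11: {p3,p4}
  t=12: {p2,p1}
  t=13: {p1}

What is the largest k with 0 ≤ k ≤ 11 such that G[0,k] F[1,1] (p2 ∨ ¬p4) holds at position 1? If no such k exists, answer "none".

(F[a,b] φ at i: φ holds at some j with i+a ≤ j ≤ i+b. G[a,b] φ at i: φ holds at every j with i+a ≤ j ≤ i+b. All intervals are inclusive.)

F[1,1] (p2 ∨ ¬p4) must hold from j=1 onward; find where it first fails.
  j=1: holds
  j=2: holds
  j=3: holds
  j=4: holds
  j=5: holds
  j=6: holds
  j=7: holds
  j=8: holds
  j=9: fails
Holds on [1,8], so largest k = 7.

7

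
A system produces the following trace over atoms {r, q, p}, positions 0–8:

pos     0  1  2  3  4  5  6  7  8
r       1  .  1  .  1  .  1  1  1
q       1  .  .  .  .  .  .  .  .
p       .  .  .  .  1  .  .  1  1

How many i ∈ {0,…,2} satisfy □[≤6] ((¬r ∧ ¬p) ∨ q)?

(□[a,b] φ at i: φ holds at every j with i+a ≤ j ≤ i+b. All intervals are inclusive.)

0

Evaluate at each i in [0,2]:
  i=0: ✗ (fails at j=2)
  i=1: ✗ (fails at j=2)
  i=2: ✗ (fails at j=2)
Positions where it holds: {} → 0.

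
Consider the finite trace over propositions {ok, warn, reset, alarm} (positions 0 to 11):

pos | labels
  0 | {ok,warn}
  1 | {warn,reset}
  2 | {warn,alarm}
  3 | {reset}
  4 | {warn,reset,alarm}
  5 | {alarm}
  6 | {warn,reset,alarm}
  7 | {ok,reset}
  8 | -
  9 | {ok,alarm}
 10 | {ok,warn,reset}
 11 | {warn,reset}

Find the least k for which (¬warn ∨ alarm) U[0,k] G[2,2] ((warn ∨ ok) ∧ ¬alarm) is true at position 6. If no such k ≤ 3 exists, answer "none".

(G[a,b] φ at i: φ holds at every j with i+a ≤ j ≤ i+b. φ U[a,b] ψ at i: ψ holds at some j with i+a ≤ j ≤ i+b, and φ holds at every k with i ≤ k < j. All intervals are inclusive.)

Need earliest j ≥ 6 with G[2,2] ((warn ∨ ok) ∧ ¬alarm), and (¬warn ∨ alarm) at every k in [6,j-1].
  j=6: rhs fails.
  j=7: rhs fails.
  j=8: rhs holds; lhs holds on [6,7]. k = 2.

2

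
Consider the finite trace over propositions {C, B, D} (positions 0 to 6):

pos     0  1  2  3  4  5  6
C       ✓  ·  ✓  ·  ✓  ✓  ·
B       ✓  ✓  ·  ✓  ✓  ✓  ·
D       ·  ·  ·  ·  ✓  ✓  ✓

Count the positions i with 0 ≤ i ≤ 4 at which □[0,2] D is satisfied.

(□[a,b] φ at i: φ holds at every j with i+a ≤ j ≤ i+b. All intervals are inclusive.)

1

Evaluate at each i in [0,4]:
  i=0: ✗ (fails at j=0)
  i=1: ✗ (fails at j=1)
  i=2: ✗ (fails at j=2)
  i=3: ✗ (fails at j=3)
  i=4: ✓ (all of [4,6])
Positions where it holds: {4} → 1.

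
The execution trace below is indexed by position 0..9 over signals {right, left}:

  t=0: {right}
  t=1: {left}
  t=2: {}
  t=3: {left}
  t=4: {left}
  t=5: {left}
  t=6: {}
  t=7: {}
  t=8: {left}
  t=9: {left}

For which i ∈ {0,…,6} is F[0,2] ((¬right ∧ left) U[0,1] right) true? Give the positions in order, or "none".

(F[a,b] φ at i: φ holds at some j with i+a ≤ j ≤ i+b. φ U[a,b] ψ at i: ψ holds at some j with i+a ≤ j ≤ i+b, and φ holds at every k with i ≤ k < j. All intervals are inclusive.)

0

Evaluate at each i in [0,6]:
  i=0: ✓ (witness j=0)
  i=1: ✗ (none in [1,3])
  i=2: ✗ (none in [2,4])
  i=3: ✗ (none in [3,5])
  i=4: ✗ (none in [4,6])
  i=5: ✗ (none in [5,7])
  i=6: ✗ (none in [6,8])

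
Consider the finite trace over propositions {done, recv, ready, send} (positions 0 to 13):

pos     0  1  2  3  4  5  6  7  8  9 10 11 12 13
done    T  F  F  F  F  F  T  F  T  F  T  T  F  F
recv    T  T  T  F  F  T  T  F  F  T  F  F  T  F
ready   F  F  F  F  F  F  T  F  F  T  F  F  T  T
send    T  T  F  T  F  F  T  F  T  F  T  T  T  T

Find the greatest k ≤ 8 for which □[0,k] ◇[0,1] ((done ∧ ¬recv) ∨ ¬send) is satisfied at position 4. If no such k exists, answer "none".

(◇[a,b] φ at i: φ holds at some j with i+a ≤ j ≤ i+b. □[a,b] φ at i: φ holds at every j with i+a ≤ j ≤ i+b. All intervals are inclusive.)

7

◇[0,1] ((done ∧ ¬recv) ∨ ¬send) must hold from j=4 onward; find where it first fails.
  j=4: holds
  j=5: holds
  j=6: holds
  j=7: holds
  j=8: holds
  j=9: holds
  j=10: holds
  j=11: holds
  j=12: fails
Holds on [4,11], so largest k = 7.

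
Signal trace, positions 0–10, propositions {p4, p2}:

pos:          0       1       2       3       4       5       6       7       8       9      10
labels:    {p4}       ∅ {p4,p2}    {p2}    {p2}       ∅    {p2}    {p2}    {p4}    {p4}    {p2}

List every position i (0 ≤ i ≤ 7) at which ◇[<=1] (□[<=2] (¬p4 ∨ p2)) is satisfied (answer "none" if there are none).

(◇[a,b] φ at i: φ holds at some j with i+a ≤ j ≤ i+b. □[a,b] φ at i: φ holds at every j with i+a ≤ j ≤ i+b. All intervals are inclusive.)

Evaluate at each i in [0,7]:
  i=0: ✓ (witness j=1)
  i=1: ✓ (witness j=1)
  i=2: ✓ (witness j=2)
  i=3: ✓ (witness j=3)
  i=4: ✓ (witness j=4)
  i=5: ✓ (witness j=5)
  i=6: ✗ (none in [6,7])
  i=7: ✗ (none in [7,8])

0, 1, 2, 3, 4, 5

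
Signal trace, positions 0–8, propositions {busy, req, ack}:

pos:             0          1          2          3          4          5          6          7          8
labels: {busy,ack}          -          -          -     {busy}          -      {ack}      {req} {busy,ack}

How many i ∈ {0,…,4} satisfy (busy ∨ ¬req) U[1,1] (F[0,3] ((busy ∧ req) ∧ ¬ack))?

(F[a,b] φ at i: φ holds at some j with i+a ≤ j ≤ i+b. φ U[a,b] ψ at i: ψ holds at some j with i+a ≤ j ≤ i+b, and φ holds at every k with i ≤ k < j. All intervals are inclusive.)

0

Evaluate at each i in [0,4]:
  i=0: ✗ (no rhs in [1,1])
  i=1: ✗ (no rhs in [2,2])
  i=2: ✗ (no rhs in [3,3])
  i=3: ✗ (no rhs in [4,4])
  i=4: ✗ (no rhs in [5,5])
Positions where it holds: {} → 0.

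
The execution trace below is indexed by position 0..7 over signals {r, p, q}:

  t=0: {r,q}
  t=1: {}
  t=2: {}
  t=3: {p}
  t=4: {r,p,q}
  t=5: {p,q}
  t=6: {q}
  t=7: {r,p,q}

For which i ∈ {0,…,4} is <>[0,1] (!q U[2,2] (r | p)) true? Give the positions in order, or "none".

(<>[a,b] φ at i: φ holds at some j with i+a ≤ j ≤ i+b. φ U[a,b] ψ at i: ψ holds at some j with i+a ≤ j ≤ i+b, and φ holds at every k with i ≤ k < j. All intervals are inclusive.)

0, 1, 2

Evaluate at each i in [0,4]:
  i=0: ✓ (witness j=1)
  i=1: ✓ (witness j=1)
  i=2: ✓ (witness j=2)
  i=3: ✗ (none in [3,4])
  i=4: ✗ (none in [4,5])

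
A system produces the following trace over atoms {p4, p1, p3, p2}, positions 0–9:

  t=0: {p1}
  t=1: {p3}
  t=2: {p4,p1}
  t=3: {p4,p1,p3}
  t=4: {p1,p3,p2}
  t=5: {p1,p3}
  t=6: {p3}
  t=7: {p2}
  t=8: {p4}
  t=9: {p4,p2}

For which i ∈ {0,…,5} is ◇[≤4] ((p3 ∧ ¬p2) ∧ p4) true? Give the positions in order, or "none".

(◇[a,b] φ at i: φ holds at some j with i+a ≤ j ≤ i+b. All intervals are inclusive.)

0, 1, 2, 3

Evaluate at each i in [0,5]:
  i=0: ✓ (witness j=3)
  i=1: ✓ (witness j=3)
  i=2: ✓ (witness j=3)
  i=3: ✓ (witness j=3)
  i=4: ✗ (none in [4,8])
  i=5: ✗ (none in [5,9])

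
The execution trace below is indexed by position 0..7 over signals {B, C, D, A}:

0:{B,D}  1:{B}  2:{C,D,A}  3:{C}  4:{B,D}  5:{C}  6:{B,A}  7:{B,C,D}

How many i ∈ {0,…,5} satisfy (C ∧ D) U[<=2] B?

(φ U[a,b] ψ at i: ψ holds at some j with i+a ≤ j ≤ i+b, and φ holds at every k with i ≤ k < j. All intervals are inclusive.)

3

Evaluate at each i in [0,5]:
  i=0: ✓ (rhs at j=0)
  i=1: ✓ (rhs at j=1)
  i=2: ✗ (lhs fails at k=3 before rhs at j=4)
  i=3: ✗ (lhs fails at k=3 before rhs at j=4)
  i=4: ✓ (rhs at j=4)
  i=5: ✗ (lhs fails at k=5 before rhs at j=6)
Positions where it holds: {0, 1, 4} → 3.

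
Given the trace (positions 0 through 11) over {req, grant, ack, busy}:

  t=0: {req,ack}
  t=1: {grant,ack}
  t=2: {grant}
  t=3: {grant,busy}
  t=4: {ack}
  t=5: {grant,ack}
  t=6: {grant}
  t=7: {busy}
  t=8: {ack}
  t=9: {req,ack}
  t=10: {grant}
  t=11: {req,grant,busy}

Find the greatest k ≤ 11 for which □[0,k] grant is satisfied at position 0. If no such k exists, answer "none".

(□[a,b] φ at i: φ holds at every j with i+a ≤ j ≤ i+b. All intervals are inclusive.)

grant must hold from j=0 onward; find where it first fails.
  j=0: fails → no k works.

none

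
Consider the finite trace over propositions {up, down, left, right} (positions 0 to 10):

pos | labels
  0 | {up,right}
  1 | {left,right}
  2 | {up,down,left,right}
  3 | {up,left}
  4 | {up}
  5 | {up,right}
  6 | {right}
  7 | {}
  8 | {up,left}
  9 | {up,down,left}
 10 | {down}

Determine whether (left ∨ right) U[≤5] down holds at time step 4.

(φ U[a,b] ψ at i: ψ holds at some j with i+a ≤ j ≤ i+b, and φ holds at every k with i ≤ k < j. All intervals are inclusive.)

False

Need some j in [4,9] with down, and (left ∨ right) at every k in [4,j-1].
  j=4: down false.
  j=5: down false.
  j=6: down false.
  j=7: down false.
  j=8: down false.
  j=9: down holds, but (left ∨ right) fails at k=4 → not this j.
No j in the window works → until fails.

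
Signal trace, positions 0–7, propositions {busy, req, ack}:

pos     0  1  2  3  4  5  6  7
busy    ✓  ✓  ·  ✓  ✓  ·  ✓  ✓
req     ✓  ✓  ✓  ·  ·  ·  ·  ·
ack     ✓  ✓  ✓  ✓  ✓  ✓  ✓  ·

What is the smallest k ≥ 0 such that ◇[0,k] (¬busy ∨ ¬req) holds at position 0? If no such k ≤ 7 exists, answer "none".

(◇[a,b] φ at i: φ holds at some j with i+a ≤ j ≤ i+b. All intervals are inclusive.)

2

Scan j = 0,1,… for (¬busy ∨ ¬req):
  j=0: fails
  j=1: fails
  j=2: holds
First hit at j=2, so smallest k = 2-0 = 2.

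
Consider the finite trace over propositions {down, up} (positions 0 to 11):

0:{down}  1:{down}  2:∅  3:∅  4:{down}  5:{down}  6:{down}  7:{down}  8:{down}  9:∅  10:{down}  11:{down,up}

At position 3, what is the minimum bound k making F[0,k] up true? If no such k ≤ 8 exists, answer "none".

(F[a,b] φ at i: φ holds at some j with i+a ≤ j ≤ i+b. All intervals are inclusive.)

Scan j = 3,4,… for up:
  j=3: fails
  j=4: fails
  j=5: fails
  j=6: fails
  j=7: fails
  j=8: fails
  j=9: fails
  j=10: fails
  j=11: holds
First hit at j=11, so smallest k = 11-3 = 8.

8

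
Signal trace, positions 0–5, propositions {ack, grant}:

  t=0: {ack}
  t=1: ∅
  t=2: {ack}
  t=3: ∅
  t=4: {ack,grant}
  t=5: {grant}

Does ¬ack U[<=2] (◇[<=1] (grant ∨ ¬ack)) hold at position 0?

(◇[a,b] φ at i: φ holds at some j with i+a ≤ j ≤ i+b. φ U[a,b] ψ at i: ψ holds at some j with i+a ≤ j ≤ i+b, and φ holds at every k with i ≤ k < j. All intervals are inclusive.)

Holds

Need some j in [0,2] with ◇[<=1] (grant ∨ ¬ack), and ¬ack at every k in [0,j-1].
  j=0: ◇[<=1] (grant ∨ ¬ack) holds; no prefix to check → satisfied.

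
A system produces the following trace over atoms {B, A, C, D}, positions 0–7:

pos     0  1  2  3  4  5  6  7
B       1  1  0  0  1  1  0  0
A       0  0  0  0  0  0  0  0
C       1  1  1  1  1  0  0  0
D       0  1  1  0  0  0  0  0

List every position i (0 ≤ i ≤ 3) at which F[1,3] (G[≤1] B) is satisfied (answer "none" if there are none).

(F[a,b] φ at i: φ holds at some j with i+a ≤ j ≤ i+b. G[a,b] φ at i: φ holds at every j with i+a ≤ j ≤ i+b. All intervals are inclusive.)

Evaluate at each i in [0,3]:
  i=0: ✗ (none in [1,3])
  i=1: ✓ (witness j=4)
  i=2: ✓ (witness j=4)
  i=3: ✓ (witness j=4)

1, 2, 3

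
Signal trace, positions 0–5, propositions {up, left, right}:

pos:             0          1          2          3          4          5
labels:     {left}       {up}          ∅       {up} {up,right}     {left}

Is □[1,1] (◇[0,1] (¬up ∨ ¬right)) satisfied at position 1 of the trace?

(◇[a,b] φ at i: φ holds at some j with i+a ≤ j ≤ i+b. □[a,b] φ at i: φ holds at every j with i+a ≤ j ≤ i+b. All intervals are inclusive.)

Check ◇[0,1] (¬up ∨ ¬right) at every j in [2,2]:
  j=2: holds (witness at 2)
All positions satisfy it → formula holds.

Holds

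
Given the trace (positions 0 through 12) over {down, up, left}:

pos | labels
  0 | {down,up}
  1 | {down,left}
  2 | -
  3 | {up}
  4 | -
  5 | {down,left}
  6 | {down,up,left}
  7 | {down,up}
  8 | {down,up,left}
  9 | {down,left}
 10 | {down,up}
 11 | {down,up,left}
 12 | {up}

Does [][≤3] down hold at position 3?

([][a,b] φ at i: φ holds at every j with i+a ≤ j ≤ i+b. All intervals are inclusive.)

False

Check down at every j in [3,6]:
  j=3: false
  j=4: false
  j=5: true
  j=6: true
Fails at j=3 → formula fails.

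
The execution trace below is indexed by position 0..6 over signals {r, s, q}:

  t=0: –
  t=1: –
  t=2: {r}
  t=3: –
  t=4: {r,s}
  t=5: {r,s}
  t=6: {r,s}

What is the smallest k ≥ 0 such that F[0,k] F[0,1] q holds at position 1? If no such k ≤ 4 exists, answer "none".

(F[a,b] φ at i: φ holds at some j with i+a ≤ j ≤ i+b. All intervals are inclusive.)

none

Scan j = 1,2,… for F[0,1] q:
  j=1: fails
  j=2: fails
  j=3: fails
  j=4: fails
  j=5: fails
No j in [1,5] satisfies it → none.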